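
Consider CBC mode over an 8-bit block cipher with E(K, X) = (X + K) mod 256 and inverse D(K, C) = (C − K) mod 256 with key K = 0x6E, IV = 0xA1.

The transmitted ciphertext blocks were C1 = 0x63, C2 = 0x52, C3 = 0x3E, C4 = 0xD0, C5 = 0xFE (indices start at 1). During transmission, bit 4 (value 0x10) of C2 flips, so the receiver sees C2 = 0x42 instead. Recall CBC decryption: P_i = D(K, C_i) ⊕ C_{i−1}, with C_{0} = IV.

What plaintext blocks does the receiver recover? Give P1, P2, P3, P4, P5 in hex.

P1 = 0x54, P2 = 0xB7, P3 = 0x92, P4 = 0x5C, P5 = 0x40

Only C2 changed, to 0x42. In CBC, a change in C_i garbles P_i and flips the same bit in P_{i+1}. Decrypting the received ciphertext:
P1: D(K, 0x63) = 0xF5; 0xF5 ⊕ 0xA1 = 0x54.
P2: D(K, 0x42) = 0xD4; 0xD4 ⊕ 0x63 = 0xB7.
P3: D(K, 0x3E) = 0xD0; 0xD0 ⊕ 0x42 = 0x92.
P4: D(K, 0xD0) = 0x62; 0x62 ⊕ 0x3E = 0x5C.
P5: D(K, 0xFE) = 0x90; 0x90 ⊕ 0xD0 = 0x40.
Blocks that differ from the original plaintext: P2, P3.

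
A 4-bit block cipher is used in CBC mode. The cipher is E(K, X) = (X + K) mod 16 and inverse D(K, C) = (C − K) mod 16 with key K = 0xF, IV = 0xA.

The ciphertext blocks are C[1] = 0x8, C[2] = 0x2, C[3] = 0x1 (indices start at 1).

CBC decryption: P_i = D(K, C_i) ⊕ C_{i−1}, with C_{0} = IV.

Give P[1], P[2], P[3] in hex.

P[1]: D(K, 0x8) = 0x9; 0x9 ⊕ 0xA = 0x3.
P[2]: D(K, 0x2) = 0x3; 0x3 ⊕ 0x8 = 0xB.
P[3]: D(K, 0x1) = 0x2; 0x2 ⊕ 0x2 = 0x0.

P[1] = 0x3, P[2] = 0xB, P[3] = 0x0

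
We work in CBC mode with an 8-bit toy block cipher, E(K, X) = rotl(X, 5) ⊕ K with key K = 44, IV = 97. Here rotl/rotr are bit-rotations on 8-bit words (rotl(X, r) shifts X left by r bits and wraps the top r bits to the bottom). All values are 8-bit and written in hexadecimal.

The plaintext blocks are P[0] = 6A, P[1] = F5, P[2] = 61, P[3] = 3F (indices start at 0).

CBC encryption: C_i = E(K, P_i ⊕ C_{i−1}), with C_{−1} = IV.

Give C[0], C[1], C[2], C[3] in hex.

C[0] = FB, C[1] = 85, C[2] = D8, C[3] = B8

C[0]: P[0] ⊕ 97 = FD; E(K, FD) = FB.
C[1]: P[1] ⊕ FB = 0E; E(K, 0E) = 85.
C[2]: P[2] ⊕ 85 = E4; E(K, E4) = D8.
C[3]: P[3] ⊕ D8 = E7; E(K, E7) = B8.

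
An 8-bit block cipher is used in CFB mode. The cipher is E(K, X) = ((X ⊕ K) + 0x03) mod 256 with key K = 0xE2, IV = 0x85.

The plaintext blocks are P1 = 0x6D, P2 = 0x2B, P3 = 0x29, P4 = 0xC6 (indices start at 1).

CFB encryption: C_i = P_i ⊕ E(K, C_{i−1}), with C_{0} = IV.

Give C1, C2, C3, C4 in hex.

C1 = 0x07, C2 = 0xC3, C3 = 0x0D, C4 = 0x34

C1: E(K, 0x85) = 0x6A; 0x6D ⊕ 0x6A = 0x07.
C2: E(K, 0x07) = 0xE8; 0x2B ⊕ 0xE8 = 0xC3.
C3: E(K, 0xC3) = 0x24; 0x29 ⊕ 0x24 = 0x0D.
C4: E(K, 0x0D) = 0xF2; 0xC6 ⊕ 0xF2 = 0x34.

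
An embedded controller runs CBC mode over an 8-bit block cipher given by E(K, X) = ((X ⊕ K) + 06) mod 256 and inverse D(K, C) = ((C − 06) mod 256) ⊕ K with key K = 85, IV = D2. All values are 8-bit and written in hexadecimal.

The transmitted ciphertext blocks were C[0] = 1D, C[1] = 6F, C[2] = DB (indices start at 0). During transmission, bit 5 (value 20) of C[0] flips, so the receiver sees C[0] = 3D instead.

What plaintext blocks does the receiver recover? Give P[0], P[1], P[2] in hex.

P[0] = 60, P[1] = D1, P[2] = 3F

CBC decryption: P_i = D(K, C_i) ⊕ C_{i−1}, with C_{−1} = IV.
Only C[0] changed, to 3D. In CBC, a change in C_i garbles P_i and flips the same bit in P_{i+1}. Decrypting the received ciphertext:
P[0]: D(K, 3D) = B2; B2 ⊕ D2 = 60.
P[1]: D(K, 6F) = EC; EC ⊕ 3D = D1.
P[2]: D(K, DB) = 50; 50 ⊕ 6F = 3F.
Blocks that differ from the original plaintext: P[0], P[1].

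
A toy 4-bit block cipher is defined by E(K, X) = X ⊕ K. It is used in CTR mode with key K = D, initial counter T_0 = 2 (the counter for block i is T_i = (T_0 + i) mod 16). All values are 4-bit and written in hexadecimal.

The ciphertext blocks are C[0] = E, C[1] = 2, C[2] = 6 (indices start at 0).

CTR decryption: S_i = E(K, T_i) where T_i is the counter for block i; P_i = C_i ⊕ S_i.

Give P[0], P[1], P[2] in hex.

P[0]: T = 2, S = E(K, T) = F; E ⊕ F = 1.
P[1]: T = 3, S = E(K, T) = E; 2 ⊕ E = C.
P[2]: T = 4, S = E(K, T) = 9; 6 ⊕ 9 = F.

P[0] = 1, P[1] = C, P[2] = F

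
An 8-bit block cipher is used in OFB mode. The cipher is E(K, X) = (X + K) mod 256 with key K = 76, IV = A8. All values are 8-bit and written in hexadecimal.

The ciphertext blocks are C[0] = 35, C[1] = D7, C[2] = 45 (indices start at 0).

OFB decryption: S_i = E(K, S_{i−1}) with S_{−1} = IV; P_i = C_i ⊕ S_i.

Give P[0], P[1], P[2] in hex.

P[0] = 2B, P[1] = 43, P[2] = 4F

P[0]: S = E(K, A8) = 1E; 35 ⊕ 1E = 2B.
P[1]: S = E(K, 1E) = 94; D7 ⊕ 94 = 43.
P[2]: S = E(K, 94) = 0A; 45 ⊕ 0A = 4F.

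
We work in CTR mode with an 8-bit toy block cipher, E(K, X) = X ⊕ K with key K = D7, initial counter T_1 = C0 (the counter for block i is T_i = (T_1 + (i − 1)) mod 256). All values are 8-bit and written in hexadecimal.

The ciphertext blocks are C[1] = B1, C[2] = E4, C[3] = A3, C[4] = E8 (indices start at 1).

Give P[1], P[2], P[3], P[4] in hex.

P[1] = A6, P[2] = F2, P[3] = B6, P[4] = FC

CTR decryption: S_i = E(K, T_i) where T_i is the counter for block i; P_i = C_i ⊕ S_i.
P[1]: T = C0, S = E(K, T) = 17; B1 ⊕ 17 = A6.
P[2]: T = C1, S = E(K, T) = 16; E4 ⊕ 16 = F2.
P[3]: T = C2, S = E(K, T) = 15; A3 ⊕ 15 = B6.
P[4]: T = C3, S = E(K, T) = 14; E8 ⊕ 14 = FC.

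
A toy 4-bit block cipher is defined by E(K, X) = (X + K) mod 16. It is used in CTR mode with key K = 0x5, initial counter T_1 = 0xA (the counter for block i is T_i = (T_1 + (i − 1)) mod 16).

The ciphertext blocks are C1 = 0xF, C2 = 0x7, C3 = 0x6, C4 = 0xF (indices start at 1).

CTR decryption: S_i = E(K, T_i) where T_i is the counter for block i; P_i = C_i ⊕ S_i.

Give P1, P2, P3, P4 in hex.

P1 = 0x0, P2 = 0x7, P3 = 0x7, P4 = 0xD

P1: T = 0xA, S = E(K, T) = 0xF; 0xF ⊕ 0xF = 0x0.
P2: T = 0xB, S = E(K, T) = 0x0; 0x7 ⊕ 0x0 = 0x7.
P3: T = 0xC, S = E(K, T) = 0x1; 0x6 ⊕ 0x1 = 0x7.
P4: T = 0xD, S = E(K, T) = 0x2; 0xF ⊕ 0x2 = 0xD.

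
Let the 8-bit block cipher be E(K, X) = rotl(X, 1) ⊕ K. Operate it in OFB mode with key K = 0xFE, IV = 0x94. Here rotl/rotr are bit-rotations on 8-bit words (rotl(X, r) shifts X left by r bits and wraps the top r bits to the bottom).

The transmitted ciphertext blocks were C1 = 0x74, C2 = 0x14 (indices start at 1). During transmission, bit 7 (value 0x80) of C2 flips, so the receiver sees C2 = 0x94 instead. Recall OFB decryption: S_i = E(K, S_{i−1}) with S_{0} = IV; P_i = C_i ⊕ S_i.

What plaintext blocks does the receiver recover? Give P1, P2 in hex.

P1 = 0xA3, P2 = 0xC5

Only C2 changed, to 0x94. In OFB, a change in C_i flips the same bit in P_i only; the keystream is unaffected. Decrypting the received ciphertext:
P1: S = E(K, 0x94) = 0xD7; 0x74 ⊕ 0xD7 = 0xA3.
P2: S = E(K, 0xD7) = 0x51; 0x94 ⊕ 0x51 = 0xC5.
Blocks that differ from the original plaintext: P2.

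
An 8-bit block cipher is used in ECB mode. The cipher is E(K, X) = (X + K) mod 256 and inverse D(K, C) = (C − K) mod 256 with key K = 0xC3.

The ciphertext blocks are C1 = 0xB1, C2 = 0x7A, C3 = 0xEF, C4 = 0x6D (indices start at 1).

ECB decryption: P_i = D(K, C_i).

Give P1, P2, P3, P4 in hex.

P1 = 0xEE, P2 = 0xB7, P3 = 0x2C, P4 = 0xAA

P1: D(K, 0xB1) = 0xEE.
P2: D(K, 0x7A) = 0xB7.
P3: D(K, 0xEF) = 0x2C.
P4: D(K, 0x6D) = 0xAA.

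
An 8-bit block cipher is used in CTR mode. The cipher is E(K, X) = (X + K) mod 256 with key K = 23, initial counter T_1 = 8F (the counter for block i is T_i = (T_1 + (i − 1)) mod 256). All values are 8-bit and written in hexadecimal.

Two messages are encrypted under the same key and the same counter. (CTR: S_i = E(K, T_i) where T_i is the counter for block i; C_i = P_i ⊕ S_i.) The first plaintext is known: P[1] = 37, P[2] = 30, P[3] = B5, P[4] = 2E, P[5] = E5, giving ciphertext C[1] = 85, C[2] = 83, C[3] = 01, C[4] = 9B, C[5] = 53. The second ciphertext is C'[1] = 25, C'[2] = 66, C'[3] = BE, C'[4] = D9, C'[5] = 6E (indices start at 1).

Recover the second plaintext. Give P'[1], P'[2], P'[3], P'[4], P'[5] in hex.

In CTR with a reused counter, both messages share the same keystream S_i, so C_i ⊕ C'_i = P_i ⊕ P'_i and thus P'_i = P_i ⊕ C_i ⊕ C'_i.
P'[1]: 37 ⊕ 85 ⊕ 25 = 97.
P'[2]: 30 ⊕ 83 ⊕ 66 = D5.
P'[3]: B5 ⊕ 01 ⊕ BE = 0A.
P'[4]: 2E ⊕ 9B ⊕ D9 = 6C.
P'[5]: E5 ⊕ 53 ⊕ 6E = D8.

P'[1] = 97, P'[2] = D5, P'[3] = 0A, P'[4] = 6C, P'[5] = D8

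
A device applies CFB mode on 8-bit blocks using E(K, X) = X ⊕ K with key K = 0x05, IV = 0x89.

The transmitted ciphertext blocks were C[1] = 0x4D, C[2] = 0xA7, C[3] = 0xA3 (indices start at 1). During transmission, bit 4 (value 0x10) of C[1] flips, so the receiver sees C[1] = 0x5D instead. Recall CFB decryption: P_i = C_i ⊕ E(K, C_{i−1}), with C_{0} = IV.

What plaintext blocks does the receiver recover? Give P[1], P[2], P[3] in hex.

Only C[1] changed, to 0x5D. In CFB, a change in C_i flips the same bit in P_i and garbles P_{i+1}. Decrypting the received ciphertext:
P[1]: E(K, 0x89) = 0x8C; 0x5D ⊕ 0x8C = 0xD1.
P[2]: E(K, 0x5D) = 0x58; 0xA7 ⊕ 0x58 = 0xFF.
P[3]: E(K, 0xA7) = 0xA2; 0xA3 ⊕ 0xA2 = 0x01.
Blocks that differ from the original plaintext: P[1], P[2].

P[1] = 0xD1, P[2] = 0xFF, P[3] = 0x01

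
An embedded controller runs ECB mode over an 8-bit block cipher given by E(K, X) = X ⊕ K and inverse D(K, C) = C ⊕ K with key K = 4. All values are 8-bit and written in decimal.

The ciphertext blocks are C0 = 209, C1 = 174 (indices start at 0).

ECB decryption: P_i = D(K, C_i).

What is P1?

P1: D(K, 174) = 170.

P1 = 170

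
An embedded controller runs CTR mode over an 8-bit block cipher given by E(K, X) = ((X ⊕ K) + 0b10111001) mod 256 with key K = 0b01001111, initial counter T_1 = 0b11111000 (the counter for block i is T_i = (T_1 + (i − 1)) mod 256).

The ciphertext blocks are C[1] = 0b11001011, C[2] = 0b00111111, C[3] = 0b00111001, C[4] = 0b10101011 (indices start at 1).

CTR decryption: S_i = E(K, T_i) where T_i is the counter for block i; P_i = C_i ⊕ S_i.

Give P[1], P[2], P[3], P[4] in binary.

P[1] = 0b10111011, P[2] = 0b01010000, P[3] = 0b01010111, P[4] = 0b11000110

P[1]: T = 0b11111000, S = E(K, T) = 0b01110000; 0b11001011 ⊕ 0b01110000 = 0b10111011.
P[2]: T = 0b11111001, S = E(K, T) = 0b01101111; 0b00111111 ⊕ 0b01101111 = 0b01010000.
P[3]: T = 0b11111010, S = E(K, T) = 0b01101110; 0b00111001 ⊕ 0b01101110 = 0b01010111.
P[4]: T = 0b11111011, S = E(K, T) = 0b01101101; 0b10101011 ⊕ 0b01101101 = 0b11000110.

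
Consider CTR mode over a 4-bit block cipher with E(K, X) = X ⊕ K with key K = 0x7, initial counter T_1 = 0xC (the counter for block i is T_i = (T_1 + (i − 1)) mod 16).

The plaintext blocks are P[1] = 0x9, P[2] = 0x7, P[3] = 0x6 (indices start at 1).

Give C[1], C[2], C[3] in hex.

C[1] = 0x2, C[2] = 0xD, C[3] = 0xF

CTR encryption: S_i = E(K, T_i) where T_i is the counter for block i; C_i = P_i ⊕ S_i.
C[1]: T = 0xC, S = E(K, T) = 0xB; 0x9 ⊕ 0xB = 0x2.
C[2]: T = 0xD, S = E(K, T) = 0xA; 0x7 ⊕ 0xA = 0xD.
C[3]: T = 0xE, S = E(K, T) = 0x9; 0x6 ⊕ 0x9 = 0xF.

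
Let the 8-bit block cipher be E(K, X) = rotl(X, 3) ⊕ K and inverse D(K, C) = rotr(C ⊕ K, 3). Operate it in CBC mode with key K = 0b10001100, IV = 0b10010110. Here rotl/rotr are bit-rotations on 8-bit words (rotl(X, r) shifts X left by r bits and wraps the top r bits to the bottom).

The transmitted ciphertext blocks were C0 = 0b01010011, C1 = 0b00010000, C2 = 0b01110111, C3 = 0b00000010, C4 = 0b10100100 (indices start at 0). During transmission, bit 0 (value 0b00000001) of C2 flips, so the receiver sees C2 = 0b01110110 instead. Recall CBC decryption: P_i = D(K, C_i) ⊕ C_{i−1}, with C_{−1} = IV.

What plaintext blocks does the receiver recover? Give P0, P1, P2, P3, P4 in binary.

Only C2 changed, to 0b01110110. In CBC, a change in C_i garbles P_i and flips the same bit in P_{i+1}. Decrypting the received ciphertext:
P0: D(K, 0b01010011) = 0b11111011; 0b11111011 ⊕ 0b10010110 = 0b01101101.
P1: D(K, 0b00010000) = 0b10010011; 0b10010011 ⊕ 0b01010011 = 0b11000000.
P2: D(K, 0b01110110) = 0b01011111; 0b01011111 ⊕ 0b00010000 = 0b01001111.
P3: D(K, 0b00000010) = 0b11010001; 0b11010001 ⊕ 0b01110110 = 0b10100111.
P4: D(K, 0b10100100) = 0b00000101; 0b00000101 ⊕ 0b00000010 = 0b00000111.
Blocks that differ from the original plaintext: P2, P3.

P0 = 0b01101101, P1 = 0b11000000, P2 = 0b01001111, P3 = 0b10100111, P4 = 0b00000111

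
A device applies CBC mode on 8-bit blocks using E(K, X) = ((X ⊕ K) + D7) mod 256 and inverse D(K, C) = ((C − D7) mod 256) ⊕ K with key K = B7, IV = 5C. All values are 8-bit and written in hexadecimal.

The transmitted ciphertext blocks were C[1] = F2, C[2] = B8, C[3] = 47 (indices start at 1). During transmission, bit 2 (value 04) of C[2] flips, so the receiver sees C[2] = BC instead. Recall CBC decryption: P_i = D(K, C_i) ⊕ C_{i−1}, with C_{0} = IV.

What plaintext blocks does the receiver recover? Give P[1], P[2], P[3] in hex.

P[1] = F0, P[2] = A0, P[3] = 7B

Only C[2] changed, to BC. In CBC, a change in C_i garbles P_i and flips the same bit in P_{i+1}. Decrypting the received ciphertext:
P[1]: D(K, F2) = AC; AC ⊕ 5C = F0.
P[2]: D(K, BC) = 52; 52 ⊕ F2 = A0.
P[3]: D(K, 47) = C7; C7 ⊕ BC = 7B.
Blocks that differ from the original plaintext: P[2], P[3].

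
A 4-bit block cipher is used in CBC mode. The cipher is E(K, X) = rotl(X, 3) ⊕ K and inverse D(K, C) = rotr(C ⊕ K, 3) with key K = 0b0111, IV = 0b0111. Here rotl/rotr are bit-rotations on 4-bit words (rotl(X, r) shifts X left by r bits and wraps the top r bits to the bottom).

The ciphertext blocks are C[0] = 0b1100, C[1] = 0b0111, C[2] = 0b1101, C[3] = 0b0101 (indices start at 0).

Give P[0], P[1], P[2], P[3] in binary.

CBC decryption: P_i = D(K, C_i) ⊕ C_{i−1}, with C_{−1} = IV.
P[0]: D(K, 0b1100) = 0b0111; 0b0111 ⊕ 0b0111 = 0b0000.
P[1]: D(K, 0b0111) = 0b0000; 0b0000 ⊕ 0b1100 = 0b1100.
P[2]: D(K, 0b1101) = 0b0101; 0b0101 ⊕ 0b0111 = 0b0010.
P[3]: D(K, 0b0101) = 0b0100; 0b0100 ⊕ 0b1101 = 0b1001.

P[0] = 0b0000, P[1] = 0b1100, P[2] = 0b0010, P[3] = 0b1001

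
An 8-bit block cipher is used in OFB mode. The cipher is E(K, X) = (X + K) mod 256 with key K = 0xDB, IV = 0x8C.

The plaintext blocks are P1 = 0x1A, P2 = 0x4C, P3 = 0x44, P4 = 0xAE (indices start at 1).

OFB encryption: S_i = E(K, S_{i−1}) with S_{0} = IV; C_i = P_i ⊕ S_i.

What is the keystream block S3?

C1: S = E(K, 0x8C) = 0x67; 0x1A ⊕ 0x67 = 0x7D.
C2: S = E(K, 0x67) = 0x42; 0x4C ⊕ 0x42 = 0x0E.
C3: S = E(K, 0x42) = 0x1D; 0x44 ⊕ 0x1D = 0x59.
So S3 = 0x1D.

0x1D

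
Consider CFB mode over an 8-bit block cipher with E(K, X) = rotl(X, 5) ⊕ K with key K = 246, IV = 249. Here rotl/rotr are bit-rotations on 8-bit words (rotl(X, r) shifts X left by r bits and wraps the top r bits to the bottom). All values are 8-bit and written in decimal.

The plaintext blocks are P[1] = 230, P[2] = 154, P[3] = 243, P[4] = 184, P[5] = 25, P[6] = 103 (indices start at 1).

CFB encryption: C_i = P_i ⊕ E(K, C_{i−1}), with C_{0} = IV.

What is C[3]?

C[1]: E(K, 249) = 201; 230 ⊕ 201 = 47.
C[2]: E(K, 47) = 19; 154 ⊕ 19 = 137.
C[3]: E(K, 137) = 199; 243 ⊕ 199 = 52.

C[3] = 52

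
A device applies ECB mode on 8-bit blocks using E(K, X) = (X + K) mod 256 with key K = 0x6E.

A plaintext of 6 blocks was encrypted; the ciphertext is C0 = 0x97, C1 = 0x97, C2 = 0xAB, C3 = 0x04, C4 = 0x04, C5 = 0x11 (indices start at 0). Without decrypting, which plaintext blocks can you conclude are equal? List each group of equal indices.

P0 = P1; P3 = P4

ECB encrypts each block independently with the same key, so equal ciphertext blocks imply equal plaintext blocks.
C0 = C1 = 0x97, so P0 = P1.
C3 = C4 = 0x04, so P3 = P4.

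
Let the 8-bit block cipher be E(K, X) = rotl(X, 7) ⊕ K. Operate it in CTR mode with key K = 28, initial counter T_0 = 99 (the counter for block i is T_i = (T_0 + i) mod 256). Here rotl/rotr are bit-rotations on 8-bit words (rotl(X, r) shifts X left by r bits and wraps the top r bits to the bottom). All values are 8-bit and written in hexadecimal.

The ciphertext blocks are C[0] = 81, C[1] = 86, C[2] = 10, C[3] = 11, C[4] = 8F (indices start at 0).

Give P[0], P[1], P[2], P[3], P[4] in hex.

CTR decryption: S_i = E(K, T_i) where T_i is the counter for block i; P_i = C_i ⊕ S_i.
P[0]: T = 99, S = E(K, T) = E4; 81 ⊕ E4 = 65.
P[1]: T = 9A, S = E(K, T) = 65; 86 ⊕ 65 = E3.
P[2]: T = 9B, S = E(K, T) = E5; 10 ⊕ E5 = F5.
P[3]: T = 9C, S = E(K, T) = 66; 11 ⊕ 66 = 77.
P[4]: T = 9D, S = E(K, T) = E6; 8F ⊕ E6 = 69.

P[0] = 65, P[1] = E3, P[2] = F5, P[3] = 77, P[4] = 69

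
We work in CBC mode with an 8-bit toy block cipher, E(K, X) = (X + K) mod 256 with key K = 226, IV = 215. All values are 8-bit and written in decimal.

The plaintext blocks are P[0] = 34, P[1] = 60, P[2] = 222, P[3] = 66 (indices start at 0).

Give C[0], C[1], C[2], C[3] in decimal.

C[0] = 215, C[1] = 205, C[2] = 245, C[3] = 153

CBC encryption: C_i = E(K, P_i ⊕ C_{i−1}), with C_{−1} = IV.
C[0]: P[0] ⊕ 215 = 245; E(K, 245) = 215.
C[1]: P[1] ⊕ 215 = 235; E(K, 235) = 205.
C[2]: P[2] ⊕ 205 = 19; E(K, 19) = 245.
C[3]: P[3] ⊕ 245 = 183; E(K, 183) = 153.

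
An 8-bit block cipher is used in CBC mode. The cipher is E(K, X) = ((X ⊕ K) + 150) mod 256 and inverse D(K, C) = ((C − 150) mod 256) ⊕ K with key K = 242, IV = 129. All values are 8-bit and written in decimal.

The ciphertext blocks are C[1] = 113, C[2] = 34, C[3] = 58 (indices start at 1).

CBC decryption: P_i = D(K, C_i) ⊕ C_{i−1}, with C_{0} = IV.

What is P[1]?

P[1]: D(K, 113) = 41; 41 ⊕ 129 = 168.

P[1] = 168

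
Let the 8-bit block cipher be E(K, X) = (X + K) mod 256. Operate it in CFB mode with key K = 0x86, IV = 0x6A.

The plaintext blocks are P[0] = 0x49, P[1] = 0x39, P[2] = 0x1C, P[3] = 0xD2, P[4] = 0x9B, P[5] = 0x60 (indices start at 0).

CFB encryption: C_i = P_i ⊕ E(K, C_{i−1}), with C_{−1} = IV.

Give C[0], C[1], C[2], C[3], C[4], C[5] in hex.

C[0]: E(K, 0x6A) = 0xF0; 0x49 ⊕ 0xF0 = 0xB9.
C[1]: E(K, 0xB9) = 0x3F; 0x39 ⊕ 0x3F = 0x06.
C[2]: E(K, 0x06) = 0x8C; 0x1C ⊕ 0x8C = 0x90.
C[3]: E(K, 0x90) = 0x16; 0xD2 ⊕ 0x16 = 0xC4.
C[4]: E(K, 0xC4) = 0x4A; 0x9B ⊕ 0x4A = 0xD1.
C[5]: E(K, 0xD1) = 0x57; 0x60 ⊕ 0x57 = 0x37.

C[0] = 0xB9, C[1] = 0x06, C[2] = 0x90, C[3] = 0xC4, C[4] = 0xD1, C[5] = 0x37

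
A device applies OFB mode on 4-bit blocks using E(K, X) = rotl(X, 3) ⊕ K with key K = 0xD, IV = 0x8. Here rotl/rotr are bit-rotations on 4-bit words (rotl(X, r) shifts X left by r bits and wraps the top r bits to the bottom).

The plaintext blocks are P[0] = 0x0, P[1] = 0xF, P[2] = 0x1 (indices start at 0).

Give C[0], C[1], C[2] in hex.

C[0] = 0x9, C[1] = 0xE, C[2] = 0x4

OFB encryption: S_i = E(K, S_{i−1}) with S_{−1} = IV; C_i = P_i ⊕ S_i.
C[0]: S = E(K, 0x8) = 0x9; 0x0 ⊕ 0x9 = 0x9.
C[1]: S = E(K, 0x9) = 0x1; 0xF ⊕ 0x1 = 0xE.
C[2]: S = E(K, 0x1) = 0x5; 0x1 ⊕ 0x5 = 0x4.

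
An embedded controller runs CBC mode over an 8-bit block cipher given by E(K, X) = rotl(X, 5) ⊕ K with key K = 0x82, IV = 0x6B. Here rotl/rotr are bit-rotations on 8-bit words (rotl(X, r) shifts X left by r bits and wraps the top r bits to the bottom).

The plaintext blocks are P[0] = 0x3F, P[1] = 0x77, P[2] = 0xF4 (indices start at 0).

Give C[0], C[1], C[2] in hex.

CBC encryption: C_i = E(K, P_i ⊕ C_{i−1}), with C_{−1} = IV.
C[0]: P[0] ⊕ 0x6B = 0x54; E(K, 0x54) = 0x08.
C[1]: P[1] ⊕ 0x08 = 0x7F; E(K, 0x7F) = 0x6D.
C[2]: P[2] ⊕ 0x6D = 0x99; E(K, 0x99) = 0xB1.

C[0] = 0x08, C[1] = 0x6D, C[2] = 0xB1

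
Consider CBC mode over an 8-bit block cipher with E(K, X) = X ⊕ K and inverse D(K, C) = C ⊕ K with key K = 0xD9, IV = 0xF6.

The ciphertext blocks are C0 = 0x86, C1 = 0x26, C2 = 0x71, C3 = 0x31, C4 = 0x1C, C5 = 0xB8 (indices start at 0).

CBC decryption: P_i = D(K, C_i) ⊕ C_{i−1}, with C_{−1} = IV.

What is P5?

P5 = 0x7D

P5: D(K, 0xB8) = 0x61; 0x61 ⊕ 0x1C = 0x7D.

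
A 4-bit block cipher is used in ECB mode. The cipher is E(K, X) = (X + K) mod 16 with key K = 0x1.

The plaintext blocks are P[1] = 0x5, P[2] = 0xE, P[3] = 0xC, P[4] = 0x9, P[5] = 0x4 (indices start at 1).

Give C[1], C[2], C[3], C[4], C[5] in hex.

C[1] = 0x6, C[2] = 0xF, C[3] = 0xD, C[4] = 0xA, C[5] = 0x5

ECB encryption: C_i = E(K, P_i).
C[1]: E(K, 0x5) = 0x6.
C[2]: E(K, 0xE) = 0xF.
C[3]: E(K, 0xC) = 0xD.
C[4]: E(K, 0x9) = 0xA.
C[5]: E(K, 0x4) = 0x5.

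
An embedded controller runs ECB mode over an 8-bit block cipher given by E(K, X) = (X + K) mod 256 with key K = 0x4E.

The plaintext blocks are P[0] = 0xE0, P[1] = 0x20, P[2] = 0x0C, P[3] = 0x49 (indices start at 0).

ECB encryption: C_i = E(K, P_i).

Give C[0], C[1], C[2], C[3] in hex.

C[0]: E(K, 0xE0) = 0x2E.
C[1]: E(K, 0x20) = 0x6E.
C[2]: E(K, 0x0C) = 0x5A.
C[3]: E(K, 0x49) = 0x97.

C[0] = 0x2E, C[1] = 0x6E, C[2] = 0x5A, C[3] = 0x97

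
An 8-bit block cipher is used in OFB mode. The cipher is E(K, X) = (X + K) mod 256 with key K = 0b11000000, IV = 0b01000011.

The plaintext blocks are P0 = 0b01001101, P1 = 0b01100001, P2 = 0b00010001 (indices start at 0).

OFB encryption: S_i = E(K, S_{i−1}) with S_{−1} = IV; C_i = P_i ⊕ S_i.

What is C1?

C1 = 0b10100010

C0: S = E(K, 0b01000011) = 0b00000011; 0b01001101 ⊕ 0b00000011 = 0b01001110.
C1: S = E(K, 0b00000011) = 0b11000011; 0b01100001 ⊕ 0b11000011 = 0b10100010.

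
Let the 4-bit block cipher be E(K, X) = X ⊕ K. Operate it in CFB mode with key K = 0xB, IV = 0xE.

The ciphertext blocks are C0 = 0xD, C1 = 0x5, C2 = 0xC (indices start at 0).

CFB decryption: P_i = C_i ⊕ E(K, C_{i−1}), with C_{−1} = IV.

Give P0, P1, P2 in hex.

P0 = 0x8, P1 = 0x3, P2 = 0x2

P0: E(K, 0xE) = 0x5; 0xD ⊕ 0x5 = 0x8.
P1: E(K, 0xD) = 0x6; 0x5 ⊕ 0x6 = 0x3.
P2: E(K, 0x5) = 0xE; 0xC ⊕ 0xE = 0x2.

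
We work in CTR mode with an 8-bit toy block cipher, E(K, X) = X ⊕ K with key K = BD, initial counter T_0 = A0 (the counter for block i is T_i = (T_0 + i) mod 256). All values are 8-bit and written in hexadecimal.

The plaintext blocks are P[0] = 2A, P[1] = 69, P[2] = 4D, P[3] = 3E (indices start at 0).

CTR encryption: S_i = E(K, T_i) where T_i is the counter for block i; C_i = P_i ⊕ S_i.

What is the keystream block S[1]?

C[0]: T = A0, S = E(K, T) = 1D; 2A ⊕ 1D = 37.
C[1]: T = A1, S = E(K, T) = 1C; 69 ⊕ 1C = 75.
So S[1] = 1C.

1C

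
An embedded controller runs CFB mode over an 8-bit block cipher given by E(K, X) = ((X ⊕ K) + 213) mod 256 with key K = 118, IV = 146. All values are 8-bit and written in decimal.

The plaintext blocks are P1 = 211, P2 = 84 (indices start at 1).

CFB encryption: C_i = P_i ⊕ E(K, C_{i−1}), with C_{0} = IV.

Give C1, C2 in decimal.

C1 = 106, C2 = 165

C1: E(K, 146) = 185; 211 ⊕ 185 = 106.
C2: E(K, 106) = 241; 84 ⊕ 241 = 165.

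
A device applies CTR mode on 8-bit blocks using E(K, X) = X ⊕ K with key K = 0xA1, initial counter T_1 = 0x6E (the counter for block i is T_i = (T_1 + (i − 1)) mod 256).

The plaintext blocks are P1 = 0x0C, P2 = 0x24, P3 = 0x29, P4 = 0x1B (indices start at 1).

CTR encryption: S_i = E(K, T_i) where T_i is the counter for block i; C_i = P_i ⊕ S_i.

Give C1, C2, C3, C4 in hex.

C1 = 0xC3, C2 = 0xEA, C3 = 0xF8, C4 = 0xCB

C1: T = 0x6E, S = E(K, T) = 0xCF; 0x0C ⊕ 0xCF = 0xC3.
C2: T = 0x6F, S = E(K, T) = 0xCE; 0x24 ⊕ 0xCE = 0xEA.
C3: T = 0x70, S = E(K, T) = 0xD1; 0x29 ⊕ 0xD1 = 0xF8.
C4: T = 0x71, S = E(K, T) = 0xD0; 0x1B ⊕ 0xD0 = 0xCB.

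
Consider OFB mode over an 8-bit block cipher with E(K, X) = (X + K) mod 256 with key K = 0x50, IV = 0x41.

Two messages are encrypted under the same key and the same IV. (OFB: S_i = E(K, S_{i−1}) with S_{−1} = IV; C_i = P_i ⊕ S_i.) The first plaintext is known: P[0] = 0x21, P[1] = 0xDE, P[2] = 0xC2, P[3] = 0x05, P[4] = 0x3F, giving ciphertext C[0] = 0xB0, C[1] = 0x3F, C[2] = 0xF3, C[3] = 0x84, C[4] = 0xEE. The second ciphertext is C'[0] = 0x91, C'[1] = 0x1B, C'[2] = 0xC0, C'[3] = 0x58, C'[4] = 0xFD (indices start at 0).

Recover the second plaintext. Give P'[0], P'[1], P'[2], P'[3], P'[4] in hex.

In OFB with a reused IV, both messages share the same keystream S_i, so C_i ⊕ C'_i = P_i ⊕ P'_i and thus P'_i = P_i ⊕ C_i ⊕ C'_i.
P'[0]: 0x21 ⊕ 0xB0 ⊕ 0x91 = 0x00.
P'[1]: 0xDE ⊕ 0x3F ⊕ 0x1B = 0xFA.
P'[2]: 0xC2 ⊕ 0xF3 ⊕ 0xC0 = 0xF1.
P'[3]: 0x05 ⊕ 0x84 ⊕ 0x58 = 0xD9.
P'[4]: 0x3F ⊕ 0xEE ⊕ 0xFD = 0x2C.

P'[0] = 0x00, P'[1] = 0xFA, P'[2] = 0xF1, P'[3] = 0xD9, P'[4] = 0x2C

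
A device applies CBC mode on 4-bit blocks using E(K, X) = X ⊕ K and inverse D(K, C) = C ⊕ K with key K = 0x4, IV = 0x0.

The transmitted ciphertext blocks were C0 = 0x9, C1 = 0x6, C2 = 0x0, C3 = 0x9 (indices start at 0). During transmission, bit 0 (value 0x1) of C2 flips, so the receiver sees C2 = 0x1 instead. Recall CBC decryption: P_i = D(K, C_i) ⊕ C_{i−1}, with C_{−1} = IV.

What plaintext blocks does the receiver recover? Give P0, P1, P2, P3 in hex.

Only C2 changed, to 0x1. In CBC, a change in C_i garbles P_i and flips the same bit in P_{i+1}. Decrypting the received ciphertext:
P0: D(K, 0x9) = 0xD; 0xD ⊕ 0x0 = 0xD.
P1: D(K, 0x6) = 0x2; 0x2 ⊕ 0x9 = 0xB.
P2: D(K, 0x1) = 0x5; 0x5 ⊕ 0x6 = 0x3.
P3: D(K, 0x9) = 0xD; 0xD ⊕ 0x1 = 0xC.
Blocks that differ from the original plaintext: P2, P3.

P0 = 0xD, P1 = 0xB, P2 = 0x3, P3 = 0xC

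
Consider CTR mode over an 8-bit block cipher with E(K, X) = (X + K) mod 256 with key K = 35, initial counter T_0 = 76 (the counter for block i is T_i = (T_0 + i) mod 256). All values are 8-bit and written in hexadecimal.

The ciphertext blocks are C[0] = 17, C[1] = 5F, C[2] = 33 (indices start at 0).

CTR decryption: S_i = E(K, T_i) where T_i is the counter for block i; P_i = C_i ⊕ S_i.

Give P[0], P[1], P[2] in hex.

P[0]: T = 76, S = E(K, T) = AB; 17 ⊕ AB = BC.
P[1]: T = 77, S = E(K, T) = AC; 5F ⊕ AC = F3.
P[2]: T = 78, S = E(K, T) = AD; 33 ⊕ AD = 9E.

P[0] = BC, P[1] = F3, P[2] = 9E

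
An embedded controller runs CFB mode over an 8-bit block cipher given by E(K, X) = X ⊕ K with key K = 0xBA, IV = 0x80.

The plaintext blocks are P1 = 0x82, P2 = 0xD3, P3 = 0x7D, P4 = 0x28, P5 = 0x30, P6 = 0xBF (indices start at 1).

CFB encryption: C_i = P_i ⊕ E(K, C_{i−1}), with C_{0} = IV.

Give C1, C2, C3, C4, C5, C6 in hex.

C1: E(K, 0x80) = 0x3A; 0x82 ⊕ 0x3A = 0xB8.
C2: E(K, 0xB8) = 0x02; 0xD3 ⊕ 0x02 = 0xD1.
C3: E(K, 0xD1) = 0x6B; 0x7D ⊕ 0x6B = 0x16.
C4: E(K, 0x16) = 0xAC; 0x28 ⊕ 0xAC = 0x84.
C5: E(K, 0x84) = 0x3E; 0x30 ⊕ 0x3E = 0x0E.
C6: E(K, 0x0E) = 0xB4; 0xBF ⊕ 0xB4 = 0x0B.

C1 = 0xB8, C2 = 0xD1, C3 = 0x16, C4 = 0x84, C5 = 0x0E, C6 = 0x0B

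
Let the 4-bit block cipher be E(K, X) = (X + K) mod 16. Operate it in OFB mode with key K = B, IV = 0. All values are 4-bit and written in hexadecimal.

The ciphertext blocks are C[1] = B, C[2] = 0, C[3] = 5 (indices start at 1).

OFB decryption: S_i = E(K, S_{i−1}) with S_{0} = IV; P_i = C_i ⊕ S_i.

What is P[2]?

P[1]: S = E(K, 0) = B; B ⊕ B = 0.
P[2]: S = E(K, B) = 6; 0 ⊕ 6 = 6.

P[2] = 6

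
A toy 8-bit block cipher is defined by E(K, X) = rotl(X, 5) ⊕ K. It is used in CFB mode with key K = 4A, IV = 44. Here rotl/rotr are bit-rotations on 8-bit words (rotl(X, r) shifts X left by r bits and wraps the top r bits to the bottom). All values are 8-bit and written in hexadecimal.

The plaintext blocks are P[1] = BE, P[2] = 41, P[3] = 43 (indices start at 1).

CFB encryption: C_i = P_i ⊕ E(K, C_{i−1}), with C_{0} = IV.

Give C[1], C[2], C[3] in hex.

C[1] = 7C, C[2] = 84, C[3] = 99

C[1]: E(K, 44) = C2; BE ⊕ C2 = 7C.
C[2]: E(K, 7C) = C5; 41 ⊕ C5 = 84.
C[3]: E(K, 84) = DA; 43 ⊕ DA = 99.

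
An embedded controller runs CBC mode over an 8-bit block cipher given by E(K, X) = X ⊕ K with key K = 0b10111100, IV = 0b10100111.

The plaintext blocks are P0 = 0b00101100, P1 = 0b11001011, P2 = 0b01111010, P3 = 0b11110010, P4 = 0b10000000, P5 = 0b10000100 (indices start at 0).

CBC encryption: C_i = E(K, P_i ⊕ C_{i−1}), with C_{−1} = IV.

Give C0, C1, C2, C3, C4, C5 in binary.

C0: P0 ⊕ 0b10100111 = 0b10001011; E(K, 0b10001011) = 0b00110111.
C1: P1 ⊕ 0b00110111 = 0b11111100; E(K, 0b11111100) = 0b01000000.
C2: P2 ⊕ 0b01000000 = 0b00111010; E(K, 0b00111010) = 0b10000110.
C3: P3 ⊕ 0b10000110 = 0b01110100; E(K, 0b01110100) = 0b11001000.
C4: P4 ⊕ 0b11001000 = 0b01001000; E(K, 0b01001000) = 0b11110100.
C5: P5 ⊕ 0b11110100 = 0b01110000; E(K, 0b01110000) = 0b11001100.

C0 = 0b00110111, C1 = 0b01000000, C2 = 0b10000110, C3 = 0b11001000, C4 = 0b11110100, C5 = 0b11001100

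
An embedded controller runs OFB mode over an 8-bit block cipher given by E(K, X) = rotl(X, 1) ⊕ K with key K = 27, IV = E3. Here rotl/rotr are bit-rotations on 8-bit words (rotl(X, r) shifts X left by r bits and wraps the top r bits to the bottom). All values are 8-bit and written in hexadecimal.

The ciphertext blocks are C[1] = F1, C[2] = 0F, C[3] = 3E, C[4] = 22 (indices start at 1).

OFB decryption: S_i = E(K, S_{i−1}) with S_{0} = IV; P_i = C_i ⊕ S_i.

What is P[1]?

P[1]: S = E(K, E3) = E0; F1 ⊕ E0 = 11.

P[1] = 11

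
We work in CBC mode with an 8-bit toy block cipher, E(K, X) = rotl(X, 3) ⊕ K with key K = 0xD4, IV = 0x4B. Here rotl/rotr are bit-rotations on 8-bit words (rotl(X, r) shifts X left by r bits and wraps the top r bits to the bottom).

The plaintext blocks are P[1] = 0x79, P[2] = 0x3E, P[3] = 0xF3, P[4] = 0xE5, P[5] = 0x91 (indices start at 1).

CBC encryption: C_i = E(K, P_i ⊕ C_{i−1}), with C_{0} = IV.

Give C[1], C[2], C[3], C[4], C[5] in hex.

C[1]: P[1] ⊕ 0x4B = 0x32; E(K, 0x32) = 0x45.
C[2]: P[2] ⊕ 0x45 = 0x7B; E(K, 0x7B) = 0x0F.
C[3]: P[3] ⊕ 0x0F = 0xFC; E(K, 0xFC) = 0x33.
C[4]: P[4] ⊕ 0x33 = 0xD6; E(K, 0xD6) = 0x62.
C[5]: P[5] ⊕ 0x62 = 0xF3; E(K, 0xF3) = 0x4B.

C[1] = 0x45, C[2] = 0x0F, C[3] = 0x33, C[4] = 0x62, C[5] = 0x4B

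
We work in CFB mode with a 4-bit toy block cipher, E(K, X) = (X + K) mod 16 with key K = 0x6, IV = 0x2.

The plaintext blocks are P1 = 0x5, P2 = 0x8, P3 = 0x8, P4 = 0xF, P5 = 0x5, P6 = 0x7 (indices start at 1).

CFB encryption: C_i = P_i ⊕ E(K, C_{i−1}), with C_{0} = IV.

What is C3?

C3 = 0x9

C1: E(K, 0x2) = 0x8; 0x5 ⊕ 0x8 = 0xD.
C2: E(K, 0xD) = 0x3; 0x8 ⊕ 0x3 = 0xB.
C3: E(K, 0xB) = 0x1; 0x8 ⊕ 0x1 = 0x9.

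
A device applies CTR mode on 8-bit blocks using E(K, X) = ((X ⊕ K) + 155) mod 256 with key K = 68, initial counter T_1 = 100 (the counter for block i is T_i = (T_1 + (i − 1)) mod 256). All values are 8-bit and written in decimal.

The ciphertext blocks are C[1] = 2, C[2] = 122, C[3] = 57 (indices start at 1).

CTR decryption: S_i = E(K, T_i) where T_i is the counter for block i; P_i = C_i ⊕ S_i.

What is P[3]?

P[3]: T = 102, S = E(K, T) = 189; 57 ⊕ 189 = 132.

P[3] = 132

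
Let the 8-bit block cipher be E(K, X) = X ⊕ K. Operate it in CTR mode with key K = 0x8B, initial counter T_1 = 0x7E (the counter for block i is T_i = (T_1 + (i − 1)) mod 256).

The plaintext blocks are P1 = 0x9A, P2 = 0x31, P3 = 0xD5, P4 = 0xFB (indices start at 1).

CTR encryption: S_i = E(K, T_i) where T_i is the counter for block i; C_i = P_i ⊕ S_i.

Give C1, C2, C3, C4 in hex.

C1: T = 0x7E, S = E(K, T) = 0xF5; 0x9A ⊕ 0xF5 = 0x6F.
C2: T = 0x7F, S = E(K, T) = 0xF4; 0x31 ⊕ 0xF4 = 0xC5.
C3: T = 0x80, S = E(K, T) = 0x0B; 0xD5 ⊕ 0x0B = 0xDE.
C4: T = 0x81, S = E(K, T) = 0x0A; 0xFB ⊕ 0x0A = 0xF1.

C1 = 0x6F, C2 = 0xC5, C3 = 0xDE, C4 = 0xF1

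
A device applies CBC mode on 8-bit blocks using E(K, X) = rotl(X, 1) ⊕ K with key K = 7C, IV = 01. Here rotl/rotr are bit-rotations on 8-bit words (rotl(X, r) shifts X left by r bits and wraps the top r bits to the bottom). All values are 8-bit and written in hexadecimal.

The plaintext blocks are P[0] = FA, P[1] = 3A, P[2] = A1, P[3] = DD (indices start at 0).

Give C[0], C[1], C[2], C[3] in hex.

C[0] = 8B, C[1] = 1F, C[2] = 01, C[3] = C5

CBC encryption: C_i = E(K, P_i ⊕ C_{i−1}), with C_{−1} = IV.
C[0]: P[0] ⊕ 01 = FB; E(K, FB) = 8B.
C[1]: P[1] ⊕ 8B = B1; E(K, B1) = 1F.
C[2]: P[2] ⊕ 1F = BE; E(K, BE) = 01.
C[3]: P[3] ⊕ 01 = DC; E(K, DC) = C5.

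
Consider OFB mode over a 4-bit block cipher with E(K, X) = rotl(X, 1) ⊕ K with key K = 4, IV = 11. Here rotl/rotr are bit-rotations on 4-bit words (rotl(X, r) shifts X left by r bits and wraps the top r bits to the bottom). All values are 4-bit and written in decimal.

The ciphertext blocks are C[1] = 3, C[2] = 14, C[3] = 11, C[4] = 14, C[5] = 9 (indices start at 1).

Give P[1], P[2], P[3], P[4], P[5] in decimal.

P[1] = 0, P[2] = 12, P[3] = 11, P[4] = 10, P[5] = 5

OFB decryption: S_i = E(K, S_{i−1}) with S_{0} = IV; P_i = C_i ⊕ S_i.
P[1]: S = E(K, 11) = 3; 3 ⊕ 3 = 0.
P[2]: S = E(K, 3) = 2; 14 ⊕ 2 = 12.
P[3]: S = E(K, 2) = 0; 11 ⊕ 0 = 11.
P[4]: S = E(K, 0) = 4; 14 ⊕ 4 = 10.
P[5]: S = E(K, 4) = 12; 9 ⊕ 12 = 5.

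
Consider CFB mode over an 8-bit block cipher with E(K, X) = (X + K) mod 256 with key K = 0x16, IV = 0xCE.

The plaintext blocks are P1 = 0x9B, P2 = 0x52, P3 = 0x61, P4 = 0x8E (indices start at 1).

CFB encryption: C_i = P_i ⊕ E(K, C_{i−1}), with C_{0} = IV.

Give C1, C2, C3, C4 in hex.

C1: E(K, 0xCE) = 0xE4; 0x9B ⊕ 0xE4 = 0x7F.
C2: E(K, 0x7F) = 0x95; 0x52 ⊕ 0x95 = 0xC7.
C3: E(K, 0xC7) = 0xDD; 0x61 ⊕ 0xDD = 0xBC.
C4: E(K, 0xBC) = 0xD2; 0x8E ⊕ 0xD2 = 0x5C.

C1 = 0x7F, C2 = 0xC7, C3 = 0xBC, C4 = 0x5C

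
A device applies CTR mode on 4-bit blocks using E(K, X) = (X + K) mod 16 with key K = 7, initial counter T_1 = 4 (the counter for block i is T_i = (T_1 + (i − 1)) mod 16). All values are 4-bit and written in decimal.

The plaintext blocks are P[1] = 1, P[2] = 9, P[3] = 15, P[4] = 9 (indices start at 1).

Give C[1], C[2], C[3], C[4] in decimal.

C[1] = 10, C[2] = 5, C[3] = 2, C[4] = 7

CTR encryption: S_i = E(K, T_i) where T_i is the counter for block i; C_i = P_i ⊕ S_i.
C[1]: T = 4, S = E(K, T) = 11; 1 ⊕ 11 = 10.
C[2]: T = 5, S = E(K, T) = 12; 9 ⊕ 12 = 5.
C[3]: T = 6, S = E(K, T) = 13; 15 ⊕ 13 = 2.
C[4]: T = 7, S = E(K, T) = 14; 9 ⊕ 14 = 7.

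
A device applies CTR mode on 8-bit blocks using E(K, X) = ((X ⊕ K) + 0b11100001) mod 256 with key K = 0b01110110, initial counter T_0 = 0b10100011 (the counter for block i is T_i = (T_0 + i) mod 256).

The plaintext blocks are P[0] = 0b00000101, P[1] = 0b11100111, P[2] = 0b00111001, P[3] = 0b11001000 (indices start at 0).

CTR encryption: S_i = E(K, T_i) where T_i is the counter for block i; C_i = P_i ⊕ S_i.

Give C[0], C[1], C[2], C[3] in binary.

C[0] = 0b10110011, C[1] = 0b01010100, C[2] = 0b10001101, C[3] = 0b01111001

C[0]: T = 0b10100011, S = E(K, T) = 0b10110110; 0b00000101 ⊕ 0b10110110 = 0b10110011.
C[1]: T = 0b10100100, S = E(K, T) = 0b10110011; 0b11100111 ⊕ 0b10110011 = 0b01010100.
C[2]: T = 0b10100101, S = E(K, T) = 0b10110100; 0b00111001 ⊕ 0b10110100 = 0b10001101.
C[3]: T = 0b10100110, S = E(K, T) = 0b10110001; 0b11001000 ⊕ 0b10110001 = 0b01111001.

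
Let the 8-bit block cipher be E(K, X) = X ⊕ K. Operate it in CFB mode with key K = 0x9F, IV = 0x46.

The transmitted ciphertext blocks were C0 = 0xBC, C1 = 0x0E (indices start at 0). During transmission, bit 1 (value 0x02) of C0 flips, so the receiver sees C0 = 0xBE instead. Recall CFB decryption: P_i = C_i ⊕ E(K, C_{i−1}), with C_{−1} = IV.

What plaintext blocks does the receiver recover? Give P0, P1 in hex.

P0 = 0x67, P1 = 0x2F

Only C0 changed, to 0xBE. In CFB, a change in C_i flips the same bit in P_i and garbles P_{i+1}. Decrypting the received ciphertext:
P0: E(K, 0x46) = 0xD9; 0xBE ⊕ 0xD9 = 0x67.
P1: E(K, 0xBE) = 0x21; 0x0E ⊕ 0x21 = 0x2F.
Blocks that differ from the original plaintext: P0, P1.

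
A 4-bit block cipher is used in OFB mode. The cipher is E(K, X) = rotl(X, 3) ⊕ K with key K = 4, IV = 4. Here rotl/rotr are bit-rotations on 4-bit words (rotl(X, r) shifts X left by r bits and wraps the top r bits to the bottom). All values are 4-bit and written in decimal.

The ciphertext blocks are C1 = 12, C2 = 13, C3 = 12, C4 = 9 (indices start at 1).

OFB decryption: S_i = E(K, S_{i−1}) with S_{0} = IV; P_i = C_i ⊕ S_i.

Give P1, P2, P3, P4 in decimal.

P1: S = E(K, 4) = 6; 12 ⊕ 6 = 10.
P2: S = E(K, 6) = 7; 13 ⊕ 7 = 10.
P3: S = E(K, 7) = 15; 12 ⊕ 15 = 3.
P4: S = E(K, 15) = 11; 9 ⊕ 11 = 2.

P1 = 10, P2 = 10, P3 = 3, P4 = 2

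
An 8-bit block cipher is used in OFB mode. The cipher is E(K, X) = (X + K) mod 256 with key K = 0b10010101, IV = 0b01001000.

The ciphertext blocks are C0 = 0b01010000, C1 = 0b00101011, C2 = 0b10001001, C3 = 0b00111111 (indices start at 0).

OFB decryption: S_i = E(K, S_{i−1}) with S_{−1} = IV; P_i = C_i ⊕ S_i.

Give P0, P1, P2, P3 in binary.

P0 = 0b10001101, P1 = 0b01011001, P2 = 0b10001110, P3 = 0b10100011

P0: S = E(K, 0b01001000) = 0b11011101; 0b01010000 ⊕ 0b11011101 = 0b10001101.
P1: S = E(K, 0b11011101) = 0b01110010; 0b00101011 ⊕ 0b01110010 = 0b01011001.
P2: S = E(K, 0b01110010) = 0b00000111; 0b10001001 ⊕ 0b00000111 = 0b10001110.
P3: S = E(K, 0b00000111) = 0b10011100; 0b00111111 ⊕ 0b10011100 = 0b10100011.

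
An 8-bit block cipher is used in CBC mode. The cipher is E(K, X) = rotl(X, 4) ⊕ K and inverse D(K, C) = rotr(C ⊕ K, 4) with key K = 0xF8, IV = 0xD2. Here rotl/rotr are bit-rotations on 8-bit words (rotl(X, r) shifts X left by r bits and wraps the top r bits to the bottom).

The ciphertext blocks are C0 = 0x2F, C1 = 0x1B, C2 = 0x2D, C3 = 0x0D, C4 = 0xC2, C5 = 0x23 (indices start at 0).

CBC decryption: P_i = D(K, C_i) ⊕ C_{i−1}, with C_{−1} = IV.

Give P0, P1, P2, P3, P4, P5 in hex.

P0: D(K, 0x2F) = 0x7D; 0x7D ⊕ 0xD2 = 0xAF.
P1: D(K, 0x1B) = 0x3E; 0x3E ⊕ 0x2F = 0x11.
P2: D(K, 0x2D) = 0x5D; 0x5D ⊕ 0x1B = 0x46.
P3: D(K, 0x0D) = 0x5F; 0x5F ⊕ 0x2D = 0x72.
P4: D(K, 0xC2) = 0xA3; 0xA3 ⊕ 0x0D = 0xAE.
P5: D(K, 0x23) = 0xBD; 0xBD ⊕ 0xC2 = 0x7F.

P0 = 0xAF, P1 = 0x11, P2 = 0x46, P3 = 0x72, P4 = 0xAE, P5 = 0x7F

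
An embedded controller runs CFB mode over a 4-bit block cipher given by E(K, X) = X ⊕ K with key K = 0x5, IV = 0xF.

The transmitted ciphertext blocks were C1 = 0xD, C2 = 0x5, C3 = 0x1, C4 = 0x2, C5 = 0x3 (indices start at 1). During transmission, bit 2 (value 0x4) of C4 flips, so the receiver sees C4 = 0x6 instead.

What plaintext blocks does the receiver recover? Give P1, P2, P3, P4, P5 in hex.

CFB decryption: P_i = C_i ⊕ E(K, C_{i−1}), with C_{0} = IV.
Only C4 changed, to 0x6. In CFB, a change in C_i flips the same bit in P_i and garbles P_{i+1}. Decrypting the received ciphertext:
P1: E(K, 0xF) = 0xA; 0xD ⊕ 0xA = 0x7.
P2: E(K, 0xD) = 0x8; 0x5 ⊕ 0x8 = 0xD.
P3: E(K, 0x5) = 0x0; 0x1 ⊕ 0x0 = 0x1.
P4: E(K, 0x1) = 0x4; 0x6 ⊕ 0x4 = 0x2.
P5: E(K, 0x6) = 0x3; 0x3 ⊕ 0x3 = 0x0.
Blocks that differ from the original plaintext: P4, P5.

P1 = 0x7, P2 = 0xD, P3 = 0x1, P4 = 0x2, P5 = 0x0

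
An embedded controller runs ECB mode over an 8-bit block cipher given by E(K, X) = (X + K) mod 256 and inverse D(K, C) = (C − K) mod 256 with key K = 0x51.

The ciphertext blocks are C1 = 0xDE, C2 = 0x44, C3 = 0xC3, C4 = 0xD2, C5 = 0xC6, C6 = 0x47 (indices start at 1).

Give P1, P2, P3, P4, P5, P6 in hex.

P1 = 0x8D, P2 = 0xF3, P3 = 0x72, P4 = 0x81, P5 = 0x75, P6 = 0xF6

ECB decryption: P_i = D(K, C_i).
P1: D(K, 0xDE) = 0x8D.
P2: D(K, 0x44) = 0xF3.
P3: D(K, 0xC3) = 0x72.
P4: D(K, 0xD2) = 0x81.
P5: D(K, 0xC6) = 0x75.
P6: D(K, 0x47) = 0xF6.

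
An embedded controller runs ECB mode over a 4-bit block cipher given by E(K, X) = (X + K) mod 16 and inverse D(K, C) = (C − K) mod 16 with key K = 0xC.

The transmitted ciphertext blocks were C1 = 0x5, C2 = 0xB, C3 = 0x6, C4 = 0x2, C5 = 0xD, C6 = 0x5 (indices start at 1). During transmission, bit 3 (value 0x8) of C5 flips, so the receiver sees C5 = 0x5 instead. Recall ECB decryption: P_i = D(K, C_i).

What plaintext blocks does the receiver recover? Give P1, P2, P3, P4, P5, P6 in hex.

Only C5 changed, to 0x5. In ECB, a change in C_i affects only P_i. Decrypting the received ciphertext:
P1: D(K, 0x5) = 0x9.
P2: D(K, 0xB) = 0xF.
P3: D(K, 0x6) = 0xA.
P4: D(K, 0x2) = 0x6.
P5: D(K, 0x5) = 0x9.
P6: D(K, 0x5) = 0x9.
Blocks that differ from the original plaintext: P5.

P1 = 0x9, P2 = 0xF, P3 = 0xA, P4 = 0x6, P5 = 0x9, P6 = 0x9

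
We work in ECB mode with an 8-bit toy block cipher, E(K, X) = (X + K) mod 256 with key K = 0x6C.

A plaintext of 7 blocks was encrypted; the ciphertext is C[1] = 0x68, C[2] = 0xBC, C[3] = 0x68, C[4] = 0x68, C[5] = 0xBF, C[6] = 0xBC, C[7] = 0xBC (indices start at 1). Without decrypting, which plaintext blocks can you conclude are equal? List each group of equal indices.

P[1] = P[3] = P[4]; P[2] = P[6] = P[7]

ECB encrypts each block independently with the same key, so equal ciphertext blocks imply equal plaintext blocks.
C[1] = C[3] = C[4] = 0x68, so P[1] = P[3] = P[4].
C[2] = C[6] = C[7] = 0xBC, so P[2] = P[6] = P[7].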